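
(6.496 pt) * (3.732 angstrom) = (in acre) 2.113e-16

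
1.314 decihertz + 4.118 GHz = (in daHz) 4.118e+08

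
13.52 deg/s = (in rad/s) 0.236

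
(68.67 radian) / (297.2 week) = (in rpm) 3.648e-06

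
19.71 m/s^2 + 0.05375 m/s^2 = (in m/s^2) 19.76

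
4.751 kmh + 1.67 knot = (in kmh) 7.844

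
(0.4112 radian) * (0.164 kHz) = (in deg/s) 3864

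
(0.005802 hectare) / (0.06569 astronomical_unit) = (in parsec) 1.913e-25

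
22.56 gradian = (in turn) 0.0564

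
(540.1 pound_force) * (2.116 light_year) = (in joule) 4.81e+19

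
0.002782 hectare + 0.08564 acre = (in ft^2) 4030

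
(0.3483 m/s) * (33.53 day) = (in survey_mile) 627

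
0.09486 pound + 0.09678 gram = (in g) 43.12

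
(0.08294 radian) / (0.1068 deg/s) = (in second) 44.5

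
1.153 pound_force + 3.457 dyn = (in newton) 5.129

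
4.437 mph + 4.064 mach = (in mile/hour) 3100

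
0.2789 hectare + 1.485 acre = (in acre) 2.174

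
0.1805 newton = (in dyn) 1.805e+04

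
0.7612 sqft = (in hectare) 7.072e-06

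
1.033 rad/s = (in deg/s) 59.19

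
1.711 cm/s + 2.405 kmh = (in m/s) 0.6852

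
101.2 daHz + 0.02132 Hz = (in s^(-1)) 1012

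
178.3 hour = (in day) 7.429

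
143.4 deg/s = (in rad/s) 2.503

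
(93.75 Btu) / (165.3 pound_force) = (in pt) 3.813e+05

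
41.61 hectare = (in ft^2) 4.479e+06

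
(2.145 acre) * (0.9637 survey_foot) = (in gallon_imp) 5.609e+05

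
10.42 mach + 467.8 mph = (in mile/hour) 8404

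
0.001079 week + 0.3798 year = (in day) 138.6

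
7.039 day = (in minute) 1.014e+04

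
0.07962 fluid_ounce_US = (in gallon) 0.000622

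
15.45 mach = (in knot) 1.023e+04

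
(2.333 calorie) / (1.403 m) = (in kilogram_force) 0.7095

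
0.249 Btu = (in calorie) 62.79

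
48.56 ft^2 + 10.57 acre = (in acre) 10.57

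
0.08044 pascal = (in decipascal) 0.8044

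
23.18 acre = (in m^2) 9.381e+04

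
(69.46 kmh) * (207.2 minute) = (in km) 239.9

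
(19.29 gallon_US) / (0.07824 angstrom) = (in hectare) 9.333e+05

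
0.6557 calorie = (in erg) 2.743e+07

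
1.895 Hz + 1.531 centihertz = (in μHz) 1.91e+06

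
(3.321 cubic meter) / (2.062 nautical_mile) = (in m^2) 0.0008696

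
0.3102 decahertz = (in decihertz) 31.02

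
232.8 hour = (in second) 8.381e+05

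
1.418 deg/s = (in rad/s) 0.02475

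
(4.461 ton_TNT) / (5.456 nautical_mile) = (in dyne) 1.847e+11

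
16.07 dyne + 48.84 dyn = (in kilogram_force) 6.619e-05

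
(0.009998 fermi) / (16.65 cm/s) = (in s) 6.005e-17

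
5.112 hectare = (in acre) 12.63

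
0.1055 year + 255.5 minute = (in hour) 928.4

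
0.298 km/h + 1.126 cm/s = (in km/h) 0.3385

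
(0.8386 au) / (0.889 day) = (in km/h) 5.88e+06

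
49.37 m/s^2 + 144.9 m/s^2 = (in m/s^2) 194.3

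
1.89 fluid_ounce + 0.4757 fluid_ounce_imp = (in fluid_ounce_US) 2.347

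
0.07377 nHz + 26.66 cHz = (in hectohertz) 0.002666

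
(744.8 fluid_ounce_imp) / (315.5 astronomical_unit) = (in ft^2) 4.826e-15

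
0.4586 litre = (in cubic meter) 0.0004586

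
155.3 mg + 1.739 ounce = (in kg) 0.04946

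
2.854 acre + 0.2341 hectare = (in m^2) 1.389e+04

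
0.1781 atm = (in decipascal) 1.805e+05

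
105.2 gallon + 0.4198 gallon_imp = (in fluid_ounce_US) 1.353e+04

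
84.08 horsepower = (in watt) 6.27e+04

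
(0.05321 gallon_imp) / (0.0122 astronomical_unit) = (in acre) 3.275e-17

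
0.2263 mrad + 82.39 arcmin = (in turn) 0.00385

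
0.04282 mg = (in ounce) 1.51e-06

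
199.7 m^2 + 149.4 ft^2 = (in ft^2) 2299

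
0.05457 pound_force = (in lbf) 0.05457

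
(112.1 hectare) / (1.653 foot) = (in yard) 2.433e+06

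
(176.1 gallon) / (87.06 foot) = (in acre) 6.208e-06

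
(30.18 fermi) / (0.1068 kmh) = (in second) 1.017e-12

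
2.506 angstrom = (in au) 1.675e-21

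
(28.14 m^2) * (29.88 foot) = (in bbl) 1612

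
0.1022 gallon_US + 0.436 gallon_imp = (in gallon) 0.6258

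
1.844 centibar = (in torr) 13.83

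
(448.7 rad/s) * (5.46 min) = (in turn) 2.339e+04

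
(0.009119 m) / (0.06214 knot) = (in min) 0.004754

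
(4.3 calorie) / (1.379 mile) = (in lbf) 0.001822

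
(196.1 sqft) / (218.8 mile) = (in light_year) 5.469e-21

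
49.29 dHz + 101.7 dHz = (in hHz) 0.151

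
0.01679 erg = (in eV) 1.048e+10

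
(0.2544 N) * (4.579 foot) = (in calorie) 0.08486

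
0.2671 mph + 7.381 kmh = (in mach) 0.006372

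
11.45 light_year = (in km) 1.083e+14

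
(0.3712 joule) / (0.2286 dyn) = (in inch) 6.393e+06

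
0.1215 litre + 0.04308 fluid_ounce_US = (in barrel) 0.0007722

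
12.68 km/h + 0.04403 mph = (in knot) 6.885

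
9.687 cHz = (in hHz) 0.0009687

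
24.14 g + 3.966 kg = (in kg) 3.99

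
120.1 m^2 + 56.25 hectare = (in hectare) 56.26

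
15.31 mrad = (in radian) 0.01531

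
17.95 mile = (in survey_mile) 17.95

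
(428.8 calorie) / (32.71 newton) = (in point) 1.555e+05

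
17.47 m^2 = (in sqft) 188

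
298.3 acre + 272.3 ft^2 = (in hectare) 120.7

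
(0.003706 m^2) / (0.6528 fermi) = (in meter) 5.677e+12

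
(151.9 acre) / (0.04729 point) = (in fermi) 3.685e+25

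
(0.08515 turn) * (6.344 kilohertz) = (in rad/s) 3394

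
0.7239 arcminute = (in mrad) 0.2106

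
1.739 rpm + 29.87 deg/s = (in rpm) 6.717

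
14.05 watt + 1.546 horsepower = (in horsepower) 1.565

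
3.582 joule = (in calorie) 0.8561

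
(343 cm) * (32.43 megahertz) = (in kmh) 4.004e+08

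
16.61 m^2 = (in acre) 0.004104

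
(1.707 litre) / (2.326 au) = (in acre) 1.212e-18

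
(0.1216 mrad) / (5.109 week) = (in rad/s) 3.935e-11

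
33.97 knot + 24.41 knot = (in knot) 58.38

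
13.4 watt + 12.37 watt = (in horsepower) 0.03456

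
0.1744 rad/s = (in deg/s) 9.992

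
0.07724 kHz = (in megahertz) 7.724e-05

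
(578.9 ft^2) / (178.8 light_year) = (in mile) 1.976e-20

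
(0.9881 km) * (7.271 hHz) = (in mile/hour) 1.607e+06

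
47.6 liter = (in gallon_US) 12.57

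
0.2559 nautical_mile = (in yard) 518.3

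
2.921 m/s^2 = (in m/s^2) 2.921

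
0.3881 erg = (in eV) 2.422e+11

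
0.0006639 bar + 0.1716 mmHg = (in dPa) 892.7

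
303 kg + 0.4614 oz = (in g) 3.03e+05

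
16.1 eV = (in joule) 2.58e-18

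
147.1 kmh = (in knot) 79.43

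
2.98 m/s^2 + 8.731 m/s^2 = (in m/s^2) 11.71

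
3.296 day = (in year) 0.00903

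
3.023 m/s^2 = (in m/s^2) 3.023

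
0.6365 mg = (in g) 0.0006365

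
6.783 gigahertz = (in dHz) 6.783e+10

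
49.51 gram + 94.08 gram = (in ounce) 5.065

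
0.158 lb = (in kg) 0.07167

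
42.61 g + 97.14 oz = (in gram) 2796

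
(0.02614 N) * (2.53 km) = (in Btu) 0.06268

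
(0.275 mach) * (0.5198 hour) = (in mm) 1.752e+08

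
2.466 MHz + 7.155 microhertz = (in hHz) 2.466e+04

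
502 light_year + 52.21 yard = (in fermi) 4.749e+33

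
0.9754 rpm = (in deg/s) 5.852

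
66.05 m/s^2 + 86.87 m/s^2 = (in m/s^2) 152.9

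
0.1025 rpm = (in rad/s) 0.01073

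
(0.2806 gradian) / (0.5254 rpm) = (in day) 9.272e-07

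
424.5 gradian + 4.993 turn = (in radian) 38.04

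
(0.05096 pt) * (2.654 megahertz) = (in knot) 92.75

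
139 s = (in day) 0.001609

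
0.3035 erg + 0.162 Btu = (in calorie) 40.85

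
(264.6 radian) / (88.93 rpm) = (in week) 4.698e-05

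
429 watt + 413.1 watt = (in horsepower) 1.129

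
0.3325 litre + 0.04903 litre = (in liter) 0.3815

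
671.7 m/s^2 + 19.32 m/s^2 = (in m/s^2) 691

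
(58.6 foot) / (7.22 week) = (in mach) 1.201e-08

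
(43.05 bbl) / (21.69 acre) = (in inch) 0.00307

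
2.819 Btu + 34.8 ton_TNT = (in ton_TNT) 34.8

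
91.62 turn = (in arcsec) 1.187e+08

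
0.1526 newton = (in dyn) 1.526e+04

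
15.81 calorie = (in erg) 6.615e+08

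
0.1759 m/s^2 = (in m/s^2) 0.1759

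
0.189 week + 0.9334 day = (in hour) 54.15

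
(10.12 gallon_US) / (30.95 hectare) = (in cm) 1.238e-05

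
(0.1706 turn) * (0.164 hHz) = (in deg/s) 1007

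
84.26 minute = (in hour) 1.404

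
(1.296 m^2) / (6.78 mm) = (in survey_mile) 0.1188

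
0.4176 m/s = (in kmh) 1.503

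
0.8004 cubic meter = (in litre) 800.4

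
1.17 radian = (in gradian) 74.48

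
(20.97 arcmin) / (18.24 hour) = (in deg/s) 5.323e-06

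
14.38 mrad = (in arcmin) 49.43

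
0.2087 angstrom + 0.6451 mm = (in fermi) 6.451e+11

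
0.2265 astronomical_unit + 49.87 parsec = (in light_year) 162.7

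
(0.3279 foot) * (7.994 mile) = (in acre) 0.3177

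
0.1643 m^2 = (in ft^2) 1.769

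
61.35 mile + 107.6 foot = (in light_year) 1.044e-11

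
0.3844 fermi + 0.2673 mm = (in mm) 0.2673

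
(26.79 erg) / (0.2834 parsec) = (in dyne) 3.064e-17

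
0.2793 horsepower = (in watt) 208.3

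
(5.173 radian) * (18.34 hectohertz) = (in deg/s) 5.436e+05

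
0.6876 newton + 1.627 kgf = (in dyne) 1.664e+06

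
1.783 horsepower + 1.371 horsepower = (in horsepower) 3.154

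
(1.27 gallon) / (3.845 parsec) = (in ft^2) 4.362e-19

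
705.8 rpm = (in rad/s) 73.91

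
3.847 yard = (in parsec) 1.14e-16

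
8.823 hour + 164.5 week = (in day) 1152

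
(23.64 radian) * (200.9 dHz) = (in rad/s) 474.9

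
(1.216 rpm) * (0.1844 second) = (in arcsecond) 4843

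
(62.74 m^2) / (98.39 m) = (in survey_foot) 2.092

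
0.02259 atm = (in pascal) 2289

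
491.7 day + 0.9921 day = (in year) 1.35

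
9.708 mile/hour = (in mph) 9.708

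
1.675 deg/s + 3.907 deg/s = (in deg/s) 5.582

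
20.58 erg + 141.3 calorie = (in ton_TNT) 1.413e-07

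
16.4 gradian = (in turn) 0.041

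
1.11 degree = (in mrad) 19.37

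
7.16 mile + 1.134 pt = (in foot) 3.78e+04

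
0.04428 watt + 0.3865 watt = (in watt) 0.4308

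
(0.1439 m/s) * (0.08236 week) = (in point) 2.032e+07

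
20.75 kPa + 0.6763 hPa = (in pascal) 2.082e+04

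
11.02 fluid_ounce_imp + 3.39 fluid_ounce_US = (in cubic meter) 0.0004134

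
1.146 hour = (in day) 0.04775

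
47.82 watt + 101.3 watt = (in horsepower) 0.2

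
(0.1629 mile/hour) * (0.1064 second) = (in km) 7.748e-06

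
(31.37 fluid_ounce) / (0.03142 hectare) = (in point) 0.00837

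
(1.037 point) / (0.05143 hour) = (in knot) 3.841e-06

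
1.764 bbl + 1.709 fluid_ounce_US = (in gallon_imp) 61.7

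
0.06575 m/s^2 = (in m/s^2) 0.06575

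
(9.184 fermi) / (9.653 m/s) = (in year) 3.017e-23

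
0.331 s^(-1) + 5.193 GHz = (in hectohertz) 5.193e+07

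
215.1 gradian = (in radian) 3.379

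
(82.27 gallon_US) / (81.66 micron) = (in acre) 0.9424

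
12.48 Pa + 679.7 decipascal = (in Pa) 80.45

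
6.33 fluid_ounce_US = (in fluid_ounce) 6.33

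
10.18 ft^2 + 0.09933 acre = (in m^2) 402.9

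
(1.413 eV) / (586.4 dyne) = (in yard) 4.222e-17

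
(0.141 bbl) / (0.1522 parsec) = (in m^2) 4.773e-18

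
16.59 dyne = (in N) 0.0001659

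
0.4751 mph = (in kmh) 0.7646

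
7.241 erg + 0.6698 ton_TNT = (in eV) 1.749e+28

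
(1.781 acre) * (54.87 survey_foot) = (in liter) 1.205e+08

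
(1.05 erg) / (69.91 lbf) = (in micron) 0.0003376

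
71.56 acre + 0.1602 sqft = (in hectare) 28.96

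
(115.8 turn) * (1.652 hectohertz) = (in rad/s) 1.202e+05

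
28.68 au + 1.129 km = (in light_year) 0.0004535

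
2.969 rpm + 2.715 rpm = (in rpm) 5.684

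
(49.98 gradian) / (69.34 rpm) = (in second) 0.1081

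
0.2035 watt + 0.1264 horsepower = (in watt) 94.46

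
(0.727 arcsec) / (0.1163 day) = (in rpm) 3.35e-09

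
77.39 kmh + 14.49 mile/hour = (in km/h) 100.7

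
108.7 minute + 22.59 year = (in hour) 1.979e+05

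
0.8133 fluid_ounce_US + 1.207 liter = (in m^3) 0.001231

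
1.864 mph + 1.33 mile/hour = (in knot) 2.776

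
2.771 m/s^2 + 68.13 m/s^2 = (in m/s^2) 70.9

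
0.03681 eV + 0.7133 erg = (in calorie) 1.705e-08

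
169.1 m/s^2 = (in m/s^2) 169.1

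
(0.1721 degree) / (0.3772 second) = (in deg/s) 0.4563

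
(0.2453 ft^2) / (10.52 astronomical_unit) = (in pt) 4.105e-11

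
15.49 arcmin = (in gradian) 0.2869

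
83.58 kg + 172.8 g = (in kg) 83.75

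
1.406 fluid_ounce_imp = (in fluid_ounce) 1.351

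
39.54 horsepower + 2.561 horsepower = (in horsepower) 42.1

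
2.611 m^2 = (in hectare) 0.0002611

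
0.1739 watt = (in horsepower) 0.0002332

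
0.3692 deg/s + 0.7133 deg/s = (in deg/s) 1.083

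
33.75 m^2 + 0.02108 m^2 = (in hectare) 0.003377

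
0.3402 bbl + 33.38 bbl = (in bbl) 33.72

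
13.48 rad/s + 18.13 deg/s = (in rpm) 131.7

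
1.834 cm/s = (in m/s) 0.01834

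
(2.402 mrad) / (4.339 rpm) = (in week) 8.741e-09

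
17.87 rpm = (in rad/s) 1.871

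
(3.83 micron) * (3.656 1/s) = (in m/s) 1.4e-05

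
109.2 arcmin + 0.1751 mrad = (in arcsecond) 6588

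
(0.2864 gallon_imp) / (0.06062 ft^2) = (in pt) 655.3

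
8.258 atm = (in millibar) 8367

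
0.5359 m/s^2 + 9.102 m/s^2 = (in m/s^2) 9.638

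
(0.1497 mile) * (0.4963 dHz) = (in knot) 23.24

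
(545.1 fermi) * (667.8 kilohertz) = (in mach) 1.069e-09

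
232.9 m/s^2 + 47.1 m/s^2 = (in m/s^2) 280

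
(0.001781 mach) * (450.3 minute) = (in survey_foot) 5.375e+04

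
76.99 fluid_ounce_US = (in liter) 2.277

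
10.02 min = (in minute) 10.02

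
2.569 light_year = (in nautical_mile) 1.312e+13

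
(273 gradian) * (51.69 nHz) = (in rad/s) 2.217e-07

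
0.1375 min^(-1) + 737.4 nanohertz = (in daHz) 0.0002292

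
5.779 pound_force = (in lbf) 5.779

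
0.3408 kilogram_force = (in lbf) 0.7513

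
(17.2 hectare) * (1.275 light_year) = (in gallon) 5.481e+23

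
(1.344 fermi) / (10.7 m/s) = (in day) 1.454e-21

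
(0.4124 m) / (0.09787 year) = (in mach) 3.924e-10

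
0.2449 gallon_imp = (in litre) 1.113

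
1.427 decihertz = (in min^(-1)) 8.562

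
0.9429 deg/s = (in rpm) 0.1571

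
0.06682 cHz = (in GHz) 6.682e-13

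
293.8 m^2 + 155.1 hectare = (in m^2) 1.551e+06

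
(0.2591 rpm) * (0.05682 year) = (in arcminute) 1.671e+08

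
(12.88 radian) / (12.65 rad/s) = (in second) 1.018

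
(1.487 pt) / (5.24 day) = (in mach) 3.403e-12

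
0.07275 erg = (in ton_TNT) 1.739e-18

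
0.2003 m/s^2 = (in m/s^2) 0.2003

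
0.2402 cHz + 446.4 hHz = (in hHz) 446.4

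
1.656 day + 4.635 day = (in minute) 9059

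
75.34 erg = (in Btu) 7.141e-09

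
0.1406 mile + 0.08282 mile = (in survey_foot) 1180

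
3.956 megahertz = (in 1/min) 2.374e+08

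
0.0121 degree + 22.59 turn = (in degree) 8132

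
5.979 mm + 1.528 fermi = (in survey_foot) 0.01962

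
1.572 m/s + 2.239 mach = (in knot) 1485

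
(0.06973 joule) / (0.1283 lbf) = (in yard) 0.1336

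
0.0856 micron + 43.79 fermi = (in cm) 8.56e-06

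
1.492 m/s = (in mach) 0.004382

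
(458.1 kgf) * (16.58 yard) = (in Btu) 64.55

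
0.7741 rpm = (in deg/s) 4.645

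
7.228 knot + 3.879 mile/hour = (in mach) 0.01601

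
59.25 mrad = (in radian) 0.05925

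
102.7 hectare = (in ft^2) 1.105e+07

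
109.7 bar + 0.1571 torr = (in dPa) 1.097e+08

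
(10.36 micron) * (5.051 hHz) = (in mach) 1.537e-05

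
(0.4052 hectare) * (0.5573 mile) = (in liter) 3.634e+09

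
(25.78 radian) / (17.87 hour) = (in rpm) 0.003827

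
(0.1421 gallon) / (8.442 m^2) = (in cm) 0.006372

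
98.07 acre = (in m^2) 3.969e+05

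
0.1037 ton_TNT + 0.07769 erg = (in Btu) 4.112e+05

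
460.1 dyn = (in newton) 0.004601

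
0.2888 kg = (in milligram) 2.888e+05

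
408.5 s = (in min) 6.808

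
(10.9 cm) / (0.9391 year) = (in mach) 1.081e-11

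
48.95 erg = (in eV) 3.055e+13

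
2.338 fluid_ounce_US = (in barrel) 0.0004349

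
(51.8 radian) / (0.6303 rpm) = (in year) 2.489e-05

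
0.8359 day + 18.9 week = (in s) 1.15e+07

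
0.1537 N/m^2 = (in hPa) 0.001537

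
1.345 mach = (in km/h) 1649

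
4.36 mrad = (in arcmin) 14.99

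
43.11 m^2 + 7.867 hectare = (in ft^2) 8.473e+05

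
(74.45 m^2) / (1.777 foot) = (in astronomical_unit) 9.188e-10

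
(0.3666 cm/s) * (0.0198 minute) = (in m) 0.004355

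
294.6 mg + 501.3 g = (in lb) 1.106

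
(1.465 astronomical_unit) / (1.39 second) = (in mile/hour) 3.527e+11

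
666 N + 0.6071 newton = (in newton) 666.6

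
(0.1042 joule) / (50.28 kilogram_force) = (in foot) 0.0006933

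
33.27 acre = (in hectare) 13.46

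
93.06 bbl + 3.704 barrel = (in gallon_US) 4064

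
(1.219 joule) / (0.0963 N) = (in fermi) 1.266e+16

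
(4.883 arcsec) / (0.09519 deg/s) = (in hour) 3.958e-06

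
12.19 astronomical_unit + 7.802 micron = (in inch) 7.18e+13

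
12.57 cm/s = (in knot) 0.2443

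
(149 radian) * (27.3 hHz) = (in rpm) 3.884e+06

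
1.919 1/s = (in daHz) 0.1919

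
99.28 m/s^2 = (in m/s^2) 99.28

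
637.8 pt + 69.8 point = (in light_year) 2.639e-17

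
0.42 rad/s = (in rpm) 4.011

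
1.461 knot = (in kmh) 2.706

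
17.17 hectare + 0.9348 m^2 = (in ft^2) 1.848e+06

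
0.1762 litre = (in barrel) 0.001108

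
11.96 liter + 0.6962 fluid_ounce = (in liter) 11.98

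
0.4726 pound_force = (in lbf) 0.4726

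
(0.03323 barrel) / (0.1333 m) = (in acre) 9.794e-06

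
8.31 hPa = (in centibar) 0.831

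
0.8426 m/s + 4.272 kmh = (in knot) 3.945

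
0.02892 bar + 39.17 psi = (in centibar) 273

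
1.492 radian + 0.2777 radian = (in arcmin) 6084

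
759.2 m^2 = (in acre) 0.1876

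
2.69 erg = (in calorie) 6.429e-08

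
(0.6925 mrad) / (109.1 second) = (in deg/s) 0.0003637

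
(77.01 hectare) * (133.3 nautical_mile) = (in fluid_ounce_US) 6.429e+15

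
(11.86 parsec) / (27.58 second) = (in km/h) 4.777e+16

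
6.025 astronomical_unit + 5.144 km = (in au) 6.025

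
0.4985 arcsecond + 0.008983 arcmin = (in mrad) 0.00503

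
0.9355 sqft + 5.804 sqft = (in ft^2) 6.74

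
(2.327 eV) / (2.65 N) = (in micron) 1.407e-13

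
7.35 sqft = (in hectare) 6.828e-05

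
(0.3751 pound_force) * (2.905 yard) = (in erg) 4.432e+07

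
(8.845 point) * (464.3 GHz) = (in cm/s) 1.449e+11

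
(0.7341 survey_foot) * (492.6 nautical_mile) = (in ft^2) 2.197e+06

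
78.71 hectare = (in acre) 194.5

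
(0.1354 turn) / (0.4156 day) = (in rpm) 0.0002262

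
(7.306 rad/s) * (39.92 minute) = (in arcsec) 3.609e+09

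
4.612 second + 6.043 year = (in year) 6.043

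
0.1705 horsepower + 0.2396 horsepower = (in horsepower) 0.4101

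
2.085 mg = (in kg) 2.085e-06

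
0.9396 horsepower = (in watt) 700.7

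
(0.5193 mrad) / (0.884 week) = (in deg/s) 5.565e-08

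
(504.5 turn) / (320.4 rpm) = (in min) 1.575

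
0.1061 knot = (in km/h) 0.1965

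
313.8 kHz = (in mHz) 3.138e+08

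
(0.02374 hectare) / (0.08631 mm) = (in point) 7.797e+09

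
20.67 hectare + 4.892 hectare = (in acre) 63.17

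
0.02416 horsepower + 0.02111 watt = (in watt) 18.04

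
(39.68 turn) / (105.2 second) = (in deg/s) 135.8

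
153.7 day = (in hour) 3689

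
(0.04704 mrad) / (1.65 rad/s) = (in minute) 4.752e-07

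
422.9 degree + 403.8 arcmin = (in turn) 1.193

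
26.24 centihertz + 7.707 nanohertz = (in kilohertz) 0.0002624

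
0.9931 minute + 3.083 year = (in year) 3.083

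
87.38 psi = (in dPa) 6.025e+06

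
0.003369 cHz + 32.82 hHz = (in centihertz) 3.282e+05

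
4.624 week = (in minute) 4.661e+04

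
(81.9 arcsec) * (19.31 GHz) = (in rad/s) 7.667e+06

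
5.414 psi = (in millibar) 373.3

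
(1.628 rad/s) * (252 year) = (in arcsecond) 2.669e+15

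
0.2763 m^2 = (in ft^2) 2.974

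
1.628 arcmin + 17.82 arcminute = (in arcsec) 1167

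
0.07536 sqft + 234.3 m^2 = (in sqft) 2522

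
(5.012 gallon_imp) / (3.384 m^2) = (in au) 4.501e-14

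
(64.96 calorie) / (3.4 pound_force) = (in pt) 5.094e+04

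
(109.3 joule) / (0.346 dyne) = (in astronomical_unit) 0.0002112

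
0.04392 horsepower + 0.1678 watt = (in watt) 32.92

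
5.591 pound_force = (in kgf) 2.536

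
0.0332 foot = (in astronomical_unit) 6.764e-14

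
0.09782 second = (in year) 3.102e-09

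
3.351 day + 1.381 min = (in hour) 80.45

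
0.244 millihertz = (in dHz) 0.00244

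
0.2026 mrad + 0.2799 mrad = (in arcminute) 1.659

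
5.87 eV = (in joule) 9.405e-19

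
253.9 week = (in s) 1.536e+08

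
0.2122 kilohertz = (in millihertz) 2.122e+05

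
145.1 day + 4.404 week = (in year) 0.482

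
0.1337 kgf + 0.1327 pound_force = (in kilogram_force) 0.1939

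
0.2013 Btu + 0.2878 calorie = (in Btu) 0.2024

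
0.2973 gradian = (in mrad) 4.67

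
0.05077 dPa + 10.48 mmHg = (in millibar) 13.97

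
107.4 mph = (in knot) 93.33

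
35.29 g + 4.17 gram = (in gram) 39.46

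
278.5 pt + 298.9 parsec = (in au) 6.165e+07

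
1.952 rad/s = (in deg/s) 111.8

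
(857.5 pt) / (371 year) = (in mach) 7.593e-14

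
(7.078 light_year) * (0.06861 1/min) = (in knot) 1.488e+14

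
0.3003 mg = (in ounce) 1.059e-05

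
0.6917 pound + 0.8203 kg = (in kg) 1.134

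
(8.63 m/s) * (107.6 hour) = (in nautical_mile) 1805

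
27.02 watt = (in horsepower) 0.03623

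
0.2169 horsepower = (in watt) 161.7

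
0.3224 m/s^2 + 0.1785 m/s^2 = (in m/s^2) 0.5009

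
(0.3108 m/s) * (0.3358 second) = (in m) 0.1044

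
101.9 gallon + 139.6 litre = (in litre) 525.3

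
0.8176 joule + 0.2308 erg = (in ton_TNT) 1.954e-10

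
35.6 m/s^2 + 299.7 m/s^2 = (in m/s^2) 335.3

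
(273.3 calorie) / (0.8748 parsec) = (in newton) 4.236e-14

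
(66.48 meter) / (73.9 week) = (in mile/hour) 3.327e-06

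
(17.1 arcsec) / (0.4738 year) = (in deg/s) 3.179e-10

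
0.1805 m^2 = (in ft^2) 1.943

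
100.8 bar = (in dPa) 1.008e+08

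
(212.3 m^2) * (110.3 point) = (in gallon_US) 2182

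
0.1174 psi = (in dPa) 8094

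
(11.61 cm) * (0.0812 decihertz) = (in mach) 2.769e-06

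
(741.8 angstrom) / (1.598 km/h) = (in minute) 2.785e-09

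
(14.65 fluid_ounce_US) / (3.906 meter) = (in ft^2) 0.001194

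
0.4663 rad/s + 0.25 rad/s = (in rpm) 6.84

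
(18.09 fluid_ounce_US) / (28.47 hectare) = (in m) 1.879e-09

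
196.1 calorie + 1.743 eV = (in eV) 5.121e+21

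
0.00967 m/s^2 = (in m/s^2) 0.00967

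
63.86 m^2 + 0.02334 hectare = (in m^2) 297.3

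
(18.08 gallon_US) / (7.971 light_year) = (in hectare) 9.076e-23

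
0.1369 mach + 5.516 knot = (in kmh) 178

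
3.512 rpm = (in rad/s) 0.3678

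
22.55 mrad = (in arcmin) 77.52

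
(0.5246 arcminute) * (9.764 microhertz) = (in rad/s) 1.49e-09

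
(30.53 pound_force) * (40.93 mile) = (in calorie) 2.138e+06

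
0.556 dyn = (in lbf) 1.25e-06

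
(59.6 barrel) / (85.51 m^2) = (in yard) 0.1212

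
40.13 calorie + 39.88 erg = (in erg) 1.679e+09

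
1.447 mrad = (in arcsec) 298.5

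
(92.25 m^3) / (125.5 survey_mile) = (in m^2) 0.0004567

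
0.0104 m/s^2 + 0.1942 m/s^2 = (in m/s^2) 0.2046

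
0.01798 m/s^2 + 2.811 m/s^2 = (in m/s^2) 2.829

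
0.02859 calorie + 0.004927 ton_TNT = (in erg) 2.061e+14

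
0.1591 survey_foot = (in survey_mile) 3.013e-05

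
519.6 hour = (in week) 3.093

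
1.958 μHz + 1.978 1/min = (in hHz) 0.0003297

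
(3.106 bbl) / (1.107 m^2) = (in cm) 44.61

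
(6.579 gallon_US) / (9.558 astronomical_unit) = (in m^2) 1.742e-14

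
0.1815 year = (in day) 66.25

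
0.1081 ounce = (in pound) 0.006756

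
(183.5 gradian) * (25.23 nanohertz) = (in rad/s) 7.272e-08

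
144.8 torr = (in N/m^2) 1.931e+04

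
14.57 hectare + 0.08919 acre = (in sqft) 1.572e+06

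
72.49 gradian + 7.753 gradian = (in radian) 1.26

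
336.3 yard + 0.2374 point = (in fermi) 3.075e+17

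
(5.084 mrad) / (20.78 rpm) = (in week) 3.863e-09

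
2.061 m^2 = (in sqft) 22.18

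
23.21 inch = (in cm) 58.95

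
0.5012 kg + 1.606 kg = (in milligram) 2.107e+06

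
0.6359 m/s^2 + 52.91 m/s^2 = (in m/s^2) 53.55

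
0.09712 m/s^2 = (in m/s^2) 0.09712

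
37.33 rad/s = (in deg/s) 2139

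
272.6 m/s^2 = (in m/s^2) 272.6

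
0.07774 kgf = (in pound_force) 0.1714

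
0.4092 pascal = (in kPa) 0.0004092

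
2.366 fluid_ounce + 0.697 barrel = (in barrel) 0.6974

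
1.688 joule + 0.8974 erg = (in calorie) 0.4034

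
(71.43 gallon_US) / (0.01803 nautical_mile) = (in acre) 2.001e-06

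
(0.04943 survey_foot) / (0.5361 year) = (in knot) 1.732e-09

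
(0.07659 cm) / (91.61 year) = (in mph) 5.93e-13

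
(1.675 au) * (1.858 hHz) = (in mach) 1.367e+11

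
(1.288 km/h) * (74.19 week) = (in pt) 4.551e+10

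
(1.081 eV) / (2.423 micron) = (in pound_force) 1.607e-14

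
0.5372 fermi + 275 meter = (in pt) 7.795e+05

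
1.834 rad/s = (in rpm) 17.51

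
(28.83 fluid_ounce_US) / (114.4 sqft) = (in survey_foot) 0.0002632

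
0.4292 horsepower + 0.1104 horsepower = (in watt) 402.4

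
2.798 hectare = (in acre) 6.914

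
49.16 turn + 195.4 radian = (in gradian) 3.21e+04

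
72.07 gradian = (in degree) 64.86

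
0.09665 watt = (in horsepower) 0.0001296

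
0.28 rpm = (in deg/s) 1.68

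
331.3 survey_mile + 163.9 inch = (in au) 3.564e-06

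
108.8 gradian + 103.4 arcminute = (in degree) 99.64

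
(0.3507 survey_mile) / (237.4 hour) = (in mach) 1.939e-06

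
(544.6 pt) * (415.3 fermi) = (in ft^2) 8.588e-13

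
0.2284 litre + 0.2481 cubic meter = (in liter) 248.3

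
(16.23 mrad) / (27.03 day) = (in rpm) 6.636e-08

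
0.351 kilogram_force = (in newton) 3.442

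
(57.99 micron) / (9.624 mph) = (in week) 2.229e-11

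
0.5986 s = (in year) 1.898e-08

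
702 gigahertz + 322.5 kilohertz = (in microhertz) 7.02e+17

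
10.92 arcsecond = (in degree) 0.003033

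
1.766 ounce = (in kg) 0.05007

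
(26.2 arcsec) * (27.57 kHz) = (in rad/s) 3.502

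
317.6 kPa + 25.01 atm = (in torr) 2.139e+04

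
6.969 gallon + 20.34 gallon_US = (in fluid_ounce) 3496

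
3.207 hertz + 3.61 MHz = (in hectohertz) 3.61e+04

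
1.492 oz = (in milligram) 4.23e+04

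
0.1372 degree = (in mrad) 2.395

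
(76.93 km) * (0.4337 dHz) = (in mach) 9.799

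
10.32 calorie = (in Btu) 0.04093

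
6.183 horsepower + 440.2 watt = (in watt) 5051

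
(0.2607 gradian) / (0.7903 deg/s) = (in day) 3.436e-06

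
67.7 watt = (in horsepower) 0.09079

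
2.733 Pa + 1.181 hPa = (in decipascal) 1208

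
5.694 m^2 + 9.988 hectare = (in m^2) 9.989e+04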